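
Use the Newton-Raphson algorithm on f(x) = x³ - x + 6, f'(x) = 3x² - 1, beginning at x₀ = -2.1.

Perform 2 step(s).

f(x) = x³ - x + 6
f'(x) = 3x² - 1
x₀ = -2.1

Newton-Raphson formula: x_{n+1} = x_n - f(x_n)/f'(x_n)

Iteration 1:
  f(-2.100000) = -1.161000
  f'(-2.100000) = 12.230000
  x_1 = -2.100000 - (-1.161000)/12.230000 = -2.005070
Iteration 2:
  f(-2.005070) = -0.055919
  f'(-2.005070) = 11.060911
  x_2 = -2.005070 - (-0.055919)/11.060911 = -2.000014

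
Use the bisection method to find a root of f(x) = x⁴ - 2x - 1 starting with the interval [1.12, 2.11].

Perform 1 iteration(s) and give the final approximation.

f(x) = x⁴ - 2x - 1
Initial interval: [1.12, 2.11]

Iteration 1:
  c_1 = (1.120000 + 2.110000)/2 = 1.615000
  f(c_1) = f(1.615000) = 2.572838
  f(a) × f(c) < 0, new interval: [1.120000, 1.615000]

After 1 iteration(s), the approximation is c_1 = 1.615000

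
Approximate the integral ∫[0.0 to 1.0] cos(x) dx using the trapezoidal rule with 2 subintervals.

f(x) = cos(x)
a = 0.0, b = 1.0, n = 2
h = (b - a)/n = 0.500000

Trapezoidal rule: (h/2)[f(x₀) + 2f(x₁) + 2f(x₂) + ... + f(xₙ)]

x_0 = 0.0000, f(x_0) = 1.000000, coefficient = 1
x_1 = 0.5000, f(x_1) = 0.877583, coefficient = 2
x_2 = 1.0000, f(x_2) = 0.540302, coefficient = 1

I ≈ (0.500000/2) × 3.295467 = 0.823867
Exact value: 0.841471
Error: 0.017604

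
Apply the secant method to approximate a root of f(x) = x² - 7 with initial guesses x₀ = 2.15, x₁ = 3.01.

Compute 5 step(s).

f(x) = x² - 7
x₀ = 2.15, x₁ = 3.01

Secant formula: x_{n+1} = x_n - f(x_n)(x_n - x_{n-1})/(f(x_n) - f(x_{n-1}))

Iteration 1:
  f(2.150000) = -2.377500
  f(3.010000) = 2.060100
  x_2 = 3.010000 - 2.060100×(3.010000 - 2.150000)/(2.060100 - (-2.377500))
       = 2.610756
Iteration 2:
  f(3.010000) = 2.060100
  f(2.610756) = -0.183954
  x_3 = 2.610756 - (-0.183954)×(2.610756 - 3.010000)/(-0.183954 - 2.060100)
       = 2.643483
Iteration 3:
  f(2.610756) = -0.183954
  f(2.643483) = -0.011995
  x_4 = 2.643483 - (-0.011995)×(2.643483 - 2.610756)/(-0.011995 - (-0.183954))
       = 2.645766
Iteration 4:
  f(2.643483) = -0.011995
  f(2.645766) = 0.000080
  x_5 = 2.645766 - 0.000080×(2.645766 - 2.643483)/(0.000080 - (-0.011995))
       = 2.645751
Iteration 5:
  f(2.645766) = 0.000080
  f(2.645751) = 0.000000
  x_6 = 2.645751 - 0.000000×(2.645751 - 2.645766)/(0.000000 - 0.000080)
       = 2.645751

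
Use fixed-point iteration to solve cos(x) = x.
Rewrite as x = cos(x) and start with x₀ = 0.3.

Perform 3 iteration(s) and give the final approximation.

Equation: cos(x) = x
Fixed-point form: x = cos(x)
x₀ = 0.3

x_1 = g(0.300000) = 0.955336
x_2 = g(0.955336) = 0.577334
x_3 = g(0.577334) = 0.837921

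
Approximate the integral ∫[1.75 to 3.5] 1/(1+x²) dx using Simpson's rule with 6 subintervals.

f(x) = 1/(1+x²)
a = 1.75, b = 3.5, n = 6
h = (b - a)/n = 0.291667

Simpson's rule: (h/3)[f(x₀) + 4f(x₁) + 2f(x₂) + ... + f(xₙ)]

x_0 = 1.7500, f(x_0) = 0.246154, coefficient = 1
x_1 = 2.0417, f(x_1) = 0.193483, coefficient = 4
x_2 = 2.3333, f(x_2) = 0.155172, coefficient = 2
x_3 = 2.6250, f(x_3) = 0.126733, coefficient = 4
x_4 = 2.9167, f(x_4) = 0.105186, coefficient = 2
x_5 = 3.2083, f(x_5) = 0.088547, coefficient = 4
x_6 = 3.5000, f(x_6) = 0.075472, coefficient = 1

I ≈ (0.291667/3) × 2.477396 = 0.240858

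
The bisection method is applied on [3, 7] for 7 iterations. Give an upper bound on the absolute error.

Bisection error bound: |error| ≤ (b-a)/2^n
|error| ≤ (7 - 3)/2^7 = 4/2^7
|error| ≤ 0.0312500000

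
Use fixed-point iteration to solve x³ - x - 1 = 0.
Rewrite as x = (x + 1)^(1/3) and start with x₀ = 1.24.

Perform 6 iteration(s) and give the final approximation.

Equation: x³ - x - 1 = 0
Fixed-point form: x = (x + 1)^(1/3)
x₀ = 1.24

x_1 = g(1.240000) = 1.308427
x_2 = g(1.308427) = 1.321616
x_3 = g(1.321616) = 1.324129
x_4 = g(1.324129) = 1.324606
x_5 = g(1.324606) = 1.324697
x_6 = g(1.324697) = 1.324714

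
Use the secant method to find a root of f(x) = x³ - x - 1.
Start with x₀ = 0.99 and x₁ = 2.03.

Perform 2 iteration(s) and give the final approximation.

f(x) = x³ - x - 1
x₀ = 0.99, x₁ = 2.03

Secant formula: x_{n+1} = x_n - f(x_n)(x_n - x_{n-1})/(f(x_n) - f(x_{n-1}))

Iteration 1:
  f(0.990000) = -1.019701
  f(2.030000) = 5.335427
  x_2 = 2.030000 - 5.335427×(2.030000 - 0.990000)/(5.335427 - (-1.019701))
       = 1.156871
Iteration 2:
  f(2.030000) = 5.335427
  f(1.156871) = -0.608571
  x_3 = 1.156871 - (-0.608571)×(1.156871 - 2.030000)/(-0.608571 - 5.335427)
       = 1.246266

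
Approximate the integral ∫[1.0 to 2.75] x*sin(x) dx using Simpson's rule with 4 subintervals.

f(x) = x*sin(x)
a = 1.0, b = 2.75, n = 4
h = (b - a)/n = 0.437500

Simpson's rule: (h/3)[f(x₀) + 4f(x₁) + 2f(x₂) + ... + f(xₙ)]

x_0 = 1.0000, f(x_0) = 0.841471, coefficient = 1
x_1 = 1.4375, f(x_1) = 1.424748, coefficient = 4
x_2 = 1.8750, f(x_2) = 1.788911, coefficient = 2
x_3 = 2.3125, f(x_3) = 1.705050, coefficient = 4
x_4 = 2.7500, f(x_4) = 1.049568, coefficient = 1

I ≈ (0.437500/3) × 17.988051 = 2.623257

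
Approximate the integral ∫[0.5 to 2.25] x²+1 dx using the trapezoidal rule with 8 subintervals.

f(x) = x²+1
a = 0.5, b = 2.25, n = 8
h = (b - a)/n = 0.218750

Trapezoidal rule: (h/2)[f(x₀) + 2f(x₁) + 2f(x₂) + ... + f(xₙ)]

x_0 = 0.5000, f(x_0) = 1.250000, coefficient = 1
x_1 = 0.7188, f(x_1) = 1.516602, coefficient = 2
x_2 = 0.9375, f(x_2) = 1.878906, coefficient = 2
x_3 = 1.1562, f(x_3) = 2.336914, coefficient = 2
x_4 = 1.3750, f(x_4) = 2.890625, coefficient = 2
x_5 = 1.5938, f(x_5) = 3.540039, coefficient = 2
x_6 = 1.8125, f(x_6) = 4.285156, coefficient = 2
x_7 = 2.0312, f(x_7) = 5.125977, coefficient = 2
x_8 = 2.2500, f(x_8) = 6.062500, coefficient = 1

I ≈ (0.218750/2) × 50.460938 = 5.519165
Exact value: 5.505208
Error: 0.013957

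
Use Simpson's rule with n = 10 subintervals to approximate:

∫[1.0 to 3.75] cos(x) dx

f(x) = cos(x)
a = 1.0, b = 3.75, n = 10
h = (b - a)/n = 0.275000

Simpson's rule: (h/3)[f(x₀) + 4f(x₁) + 2f(x₂) + ... + f(xₙ)]

x_0 = 1.0000, f(x_0) = 0.540302, coefficient = 1
x_1 = 1.2750, f(x_1) = 0.291502, coefficient = 4
x_2 = 1.5500, f(x_2) = 0.020795, coefficient = 2
x_3 = 1.8250, f(x_3) = -0.251475, coefficient = 4
x_4 = 2.1000, f(x_4) = -0.504846, coefficient = 2
x_5 = 2.3750, f(x_5) = -0.720278, coefficient = 4
x_6 = 2.6500, f(x_6) = -0.881582, coefficient = 2
x_7 = 2.9250, f(x_7) = -0.976635, coefficient = 4
x_8 = 3.2000, f(x_8) = -0.998295, coefficient = 2
x_9 = 3.4750, f(x_9) = -0.944933, coefficient = 4
x_10 = 3.7500, f(x_10) = -0.820559, coefficient = 1

I ≈ (0.275000/3) × -15.415392 = -1.413078
Exact value: -1.413032
Error: 0.000045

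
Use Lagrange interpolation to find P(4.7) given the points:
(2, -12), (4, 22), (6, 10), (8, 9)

Lagrange interpolation formula:
P(x) = Σ yᵢ × Lᵢ(x)
where Lᵢ(x) = Π_{j≠i} (x - xⱼ)/(xᵢ - xⱼ)

L_0(4.7) = (4.7 - 4)/(2 - 4) × (4.7 - 6)/(2 - 6) × (4.7 - 8)/(2 - 8) = -0.062563
L_1(4.7) = (4.7 - 2)/(4 - 2) × (4.7 - 6)/(4 - 6) × (4.7 - 8)/(4 - 8) = 0.723937
L_2(4.7) = (4.7 - 2)/(6 - 2) × (4.7 - 4)/(6 - 4) × (4.7 - 8)/(6 - 8) = 0.389813
L_3(4.7) = (4.7 - 2)/(8 - 2) × (4.7 - 4)/(8 - 4) × (4.7 - 6)/(8 - 6) = -0.051188

P(4.7) = (-12)×L_0(4.7) + 22×L_1(4.7) + 10×L_2(4.7) + 9×L_3(4.7)
P(4.7) = 20.114812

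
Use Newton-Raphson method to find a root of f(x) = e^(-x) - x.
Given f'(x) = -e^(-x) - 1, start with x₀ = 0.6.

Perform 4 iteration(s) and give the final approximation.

f(x) = e^(-x) - x
f'(x) = -e^(-x) - 1
x₀ = 0.6

Newton-Raphson formula: x_{n+1} = x_n - f(x_n)/f'(x_n)

Iteration 1:
  f(0.600000) = -0.051188
  f'(0.600000) = -1.548812
  x_1 = 0.600000 - (-0.051188)/(-1.548812) = 0.566950
Iteration 2:
  f(0.566950) = 0.000303
  f'(0.566950) = -1.567253
  x_2 = 0.566950 - 0.000303/(-1.567253) = 0.567143
Iteration 3:
  f(0.567143) = 0.000000
  f'(0.567143) = -1.567143
  x_3 = 0.567143 - 0.000000/(-1.567143) = 0.567143
Iteration 4:
  f(0.567143) = 0.000000
  f'(0.567143) = -1.567143
  x_4 = 0.567143 - 0.000000/(-1.567143) = 0.567143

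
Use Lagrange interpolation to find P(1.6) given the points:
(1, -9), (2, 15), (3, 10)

Lagrange interpolation formula:
P(x) = Σ yᵢ × Lᵢ(x)
where Lᵢ(x) = Π_{j≠i} (x - xⱼ)/(xᵢ - xⱼ)

L_0(1.6) = (1.6 - 2)/(1 - 2) × (1.6 - 3)/(1 - 3) = 0.280000
L_1(1.6) = (1.6 - 1)/(2 - 1) × (1.6 - 3)/(2 - 3) = 0.840000
L_2(1.6) = (1.6 - 1)/(3 - 1) × (1.6 - 2)/(3 - 2) = -0.120000

P(1.6) = (-9)×L_0(1.6) + 15×L_1(1.6) + 10×L_2(1.6)
P(1.6) = 8.880000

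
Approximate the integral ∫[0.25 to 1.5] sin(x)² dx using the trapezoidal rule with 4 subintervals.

f(x) = sin(x)²
a = 0.25, b = 1.5, n = 4
h = (b - a)/n = 0.312500

Trapezoidal rule: (h/2)[f(x₀) + 2f(x₁) + 2f(x₂) + ... + f(xₙ)]

x_0 = 0.2500, f(x_0) = 0.061209, coefficient = 1
x_1 = 0.5625, f(x_1) = 0.284412, coefficient = 2
x_2 = 0.8750, f(x_2) = 0.589123, coefficient = 2
x_3 = 1.1875, f(x_3) = 0.860139, coefficient = 2
x_4 = 1.5000, f(x_4) = 0.994996, coefficient = 1

I ≈ (0.312500/2) × 4.523553 = 0.706805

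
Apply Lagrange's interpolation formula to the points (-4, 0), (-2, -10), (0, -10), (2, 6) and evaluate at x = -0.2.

Lagrange interpolation formula:
P(x) = Σ yᵢ × Lᵢ(x)
where Lᵢ(x) = Π_{j≠i} (x - xⱼ)/(xᵢ - xⱼ)

L_0(-0.2) = (-0.2 - (-2))/(-4 - (-2)) × (-0.2 - 0)/(-4 - 0) × (-0.2 - 2)/(-4 - 2) = -0.016500
L_1(-0.2) = (-0.2 - (-4))/(-2 - (-4)) × (-0.2 - 0)/(-2 - 0) × (-0.2 - 2)/(-2 - 2) = 0.104500
L_2(-0.2) = (-0.2 - (-4))/(0 - (-4)) × (-0.2 - (-2))/(0 - (-2)) × (-0.2 - 2)/(0 - 2) = 0.940500
L_3(-0.2) = (-0.2 - (-4))/(2 - (-4)) × (-0.2 - (-2))/(2 - (-2)) × (-0.2 - 0)/(2 - 0) = -0.028500

P(-0.2) = 0×L_0(-0.2) + (-10)×L_1(-0.2) + (-10)×L_2(-0.2) + 6×L_3(-0.2)
P(-0.2) = -10.621000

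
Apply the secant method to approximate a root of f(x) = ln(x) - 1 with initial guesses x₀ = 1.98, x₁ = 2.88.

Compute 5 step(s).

f(x) = ln(x) - 1
x₀ = 1.98, x₁ = 2.88

Secant formula: x_{n+1} = x_n - f(x_n)(x_n - x_{n-1})/(f(x_n) - f(x_{n-1}))

Iteration 1:
  f(1.980000) = -0.316903
  f(2.880000) = 0.057790
  x_2 = 2.880000 - 0.057790×(2.880000 - 1.980000)/(0.057790 - (-0.316903))
       = 2.741190
Iteration 2:
  f(2.880000) = 0.057790
  f(2.741190) = 0.008392
  x_3 = 2.741190 - 0.008392×(2.741190 - 2.880000)/(0.008392 - 0.057790)
       = 2.717608
Iteration 3:
  f(2.741190) = 0.008392
  f(2.717608) = -0.000248
  x_4 = 2.717608 - (-0.000248)×(2.717608 - 2.741190)/(-0.000248 - 0.008392)
       = 2.718285
Iteration 4:
  f(2.717608) = -0.000248
  f(2.718285) = 0.000001
  x_5 = 2.718285 - 0.000001×(2.718285 - 2.717608)/(0.000001 - (-0.000248))
       = 2.718282
Iteration 5:
  f(2.718285) = 0.000001
  f(2.718282) = 0.000000
  x_6 = 2.718282 - 0.000000×(2.718282 - 2.718285)/(0.000000 - 0.000001)
       = 2.718282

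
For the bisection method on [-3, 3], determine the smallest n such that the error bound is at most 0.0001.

We need (b-a)/2^n ≤ 0.0001
(3 - (-3))/2^n ≤ 0.0001
6/2^n ≤ 0.0001
2^n ≥ 60000
n ≥ log₂(60000) = 15.87
n ≥ 16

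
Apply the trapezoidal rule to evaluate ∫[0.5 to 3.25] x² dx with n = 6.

f(x) = x²
a = 0.5, b = 3.25, n = 6
h = (b - a)/n = 0.458333

Trapezoidal rule: (h/2)[f(x₀) + 2f(x₁) + 2f(x₂) + ... + f(xₙ)]

x_0 = 0.5000, f(x_0) = 0.250000, coefficient = 1
x_1 = 0.9583, f(x_1) = 0.918403, coefficient = 2
x_2 = 1.4167, f(x_2) = 2.006944, coefficient = 2
x_3 = 1.8750, f(x_3) = 3.515625, coefficient = 2
x_4 = 2.3333, f(x_4) = 5.444444, coefficient = 2
x_5 = 2.7917, f(x_5) = 7.793403, coefficient = 2
x_6 = 3.2500, f(x_6) = 10.562500, coefficient = 1

I ≈ (0.458333/2) × 50.170139 = 11.497323
Exact value: 11.401042
Error: 0.096282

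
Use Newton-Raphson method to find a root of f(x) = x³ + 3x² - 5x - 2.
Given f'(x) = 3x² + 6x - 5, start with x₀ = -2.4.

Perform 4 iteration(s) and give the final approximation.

f(x) = x³ + 3x² - 5x - 2
f'(x) = 3x² + 6x - 5
x₀ = -2.4

Newton-Raphson formula: x_{n+1} = x_n - f(x_n)/f'(x_n)

Iteration 1:
  f(-2.400000) = 13.456000
  f'(-2.400000) = -2.120000
  x_1 = -2.400000 - 13.456000/(-2.120000) = 3.947170
Iteration 2:
  f(3.947170) = 86.502095
  f'(3.947170) = 65.423467
  x_2 = 3.947170 - 86.502095/65.423467 = 2.624982
Iteration 3:
  f(2.624982) = 23.634208
  f'(2.624982) = 31.421489
  x_3 = 2.624982 - 23.634208/31.421489 = 1.872815
Iteration 4:
  f(1.872815) = 5.727016
  f'(1.872815) = 16.759202
  x_4 = 1.872815 - 5.727016/16.759202 = 1.531092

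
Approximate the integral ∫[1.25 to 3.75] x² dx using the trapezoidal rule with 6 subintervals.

f(x) = x²
a = 1.25, b = 3.75, n = 6
h = (b - a)/n = 0.416667

Trapezoidal rule: (h/2)[f(x₀) + 2f(x₁) + 2f(x₂) + ... + f(xₙ)]

x_0 = 1.2500, f(x_0) = 1.562500, coefficient = 1
x_1 = 1.6667, f(x_1) = 2.777778, coefficient = 2
x_2 = 2.0833, f(x_2) = 4.340278, coefficient = 2
x_3 = 2.5000, f(x_3) = 6.250000, coefficient = 2
x_4 = 2.9167, f(x_4) = 8.506944, coefficient = 2
x_5 = 3.3333, f(x_5) = 11.111111, coefficient = 2
x_6 = 3.7500, f(x_6) = 14.062500, coefficient = 1

I ≈ (0.416667/2) × 81.597222 = 16.999421
Exact value: 16.927083
Error: 0.072338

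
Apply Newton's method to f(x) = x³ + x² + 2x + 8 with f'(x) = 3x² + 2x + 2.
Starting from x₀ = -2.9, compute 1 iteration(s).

f(x) = x³ + x² + 2x + 8
f'(x) = 3x² + 2x + 2
x₀ = -2.9

Newton-Raphson formula: x_{n+1} = x_n - f(x_n)/f'(x_n)

Iteration 1:
  f(-2.900000) = -13.779000
  f'(-2.900000) = 21.430000
  x_1 = -2.900000 - (-13.779000)/21.430000 = -2.257023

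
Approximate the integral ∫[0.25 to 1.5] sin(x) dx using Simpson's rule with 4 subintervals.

f(x) = sin(x)
a = 0.25, b = 1.5, n = 4
h = (b - a)/n = 0.312500

Simpson's rule: (h/3)[f(x₀) + 4f(x₁) + 2f(x₂) + ... + f(xₙ)]

x_0 = 0.2500, f(x_0) = 0.247404, coefficient = 1
x_1 = 0.5625, f(x_1) = 0.533303, coefficient = 4
x_2 = 0.8750, f(x_2) = 0.767544, coefficient = 2
x_3 = 1.1875, f(x_3) = 0.927437, coefficient = 4
x_4 = 1.5000, f(x_4) = 0.997495, coefficient = 1

I ≈ (0.312500/3) × 8.622944 = 0.898223
Exact value: 0.898175
Error: 0.000048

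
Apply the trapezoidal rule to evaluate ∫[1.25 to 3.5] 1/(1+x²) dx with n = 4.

f(x) = 1/(1+x²)
a = 1.25, b = 3.5, n = 4
h = (b - a)/n = 0.562500

Trapezoidal rule: (h/2)[f(x₀) + 2f(x₁) + 2f(x₂) + ... + f(xₙ)]

x_0 = 1.2500, f(x_0) = 0.390244, coefficient = 1
x_1 = 1.8125, f(x_1) = 0.233364, coefficient = 2
x_2 = 2.3750, f(x_2) = 0.150588, coefficient = 2
x_3 = 2.9375, f(x_3) = 0.103854, coefficient = 2
x_4 = 3.5000, f(x_4) = 0.075472, coefficient = 1

I ≈ (0.562500/2) × 1.441327 = 0.405373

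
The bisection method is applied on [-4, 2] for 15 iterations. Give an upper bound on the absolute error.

Bisection error bound: |error| ≤ (b-a)/2^n
|error| ≤ (2 - (-4))/2^15 = 6/2^15
|error| ≤ 0.0001831055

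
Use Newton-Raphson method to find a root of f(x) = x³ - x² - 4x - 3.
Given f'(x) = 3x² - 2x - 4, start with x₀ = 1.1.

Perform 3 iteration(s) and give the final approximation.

f(x) = x³ - x² - 4x - 3
f'(x) = 3x² - 2x - 4
x₀ = 1.1

Newton-Raphson formula: x_{n+1} = x_n - f(x_n)/f'(x_n)

Iteration 1:
  f(1.100000) = -7.279000
  f'(1.100000) = -2.570000
  x_1 = 1.100000 - (-7.279000)/(-2.570000) = -1.732296
Iteration 2:
  f(-1.732296) = -4.270023
  f'(-1.732296) = 8.467137
  x_2 = -1.732296 - (-4.270023)/8.467137 = -1.227990
Iteration 3:
  f(-1.227990) = -1.447760
  f'(-1.227990) = 2.979862
  x_3 = -1.227990 - (-1.447760)/2.979862 = -0.742142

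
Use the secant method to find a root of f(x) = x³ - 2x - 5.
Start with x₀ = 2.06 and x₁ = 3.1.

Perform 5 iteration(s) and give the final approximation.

f(x) = x³ - 2x - 5
x₀ = 2.06, x₁ = 3.1

Secant formula: x_{n+1} = x_n - f(x_n)(x_n - x_{n-1})/(f(x_n) - f(x_{n-1}))

Iteration 1:
  f(2.060000) = -0.378184
  f(3.100000) = 18.591000
  x_2 = 3.100000 - 18.591000×(3.100000 - 2.060000)/(18.591000 - (-0.378184))
       = 2.080734
Iteration 2:
  f(3.100000) = 18.591000
  f(2.080734) = -0.153023
  x_3 = 2.080734 - (-0.153023)×(2.080734 - 3.100000)/(-0.153023 - 18.591000)
       = 2.089055
Iteration 3:
  f(2.080734) = -0.153023
  f(2.089055) = -0.061155
  x_4 = 2.089055 - (-0.061155)×(2.089055 - 2.080734)/(-0.061155 - (-0.153023))
       = 2.094595
Iteration 4:
  f(2.089055) = -0.061155
  f(2.094595) = 0.000481
  x_5 = 2.094595 - 0.000481×(2.094595 - 2.089055)/(0.000481 - (-0.061155))
       = 2.094551
Iteration 5:
  f(2.094595) = 0.000481
  f(2.094551) = -0.000001
  x_6 = 2.094551 - (-0.000001)×(2.094551 - 2.094595)/(-0.000001 - 0.000481)
       = 2.094551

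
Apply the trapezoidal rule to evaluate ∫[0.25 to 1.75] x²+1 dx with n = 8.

f(x) = x²+1
a = 0.25, b = 1.75, n = 8
h = (b - a)/n = 0.187500

Trapezoidal rule: (h/2)[f(x₀) + 2f(x₁) + 2f(x₂) + ... + f(xₙ)]

x_0 = 0.2500, f(x_0) = 1.062500, coefficient = 1
x_1 = 0.4375, f(x_1) = 1.191406, coefficient = 2
x_2 = 0.6250, f(x_2) = 1.390625, coefficient = 2
x_3 = 0.8125, f(x_3) = 1.660156, coefficient = 2
x_4 = 1.0000, f(x_4) = 2.000000, coefficient = 2
x_5 = 1.1875, f(x_5) = 2.410156, coefficient = 2
x_6 = 1.3750, f(x_6) = 2.890625, coefficient = 2
x_7 = 1.5625, f(x_7) = 3.441406, coefficient = 2
x_8 = 1.7500, f(x_8) = 4.062500, coefficient = 1

I ≈ (0.187500/2) × 35.093750 = 3.290039
Exact value: 3.281250
Error: 0.008789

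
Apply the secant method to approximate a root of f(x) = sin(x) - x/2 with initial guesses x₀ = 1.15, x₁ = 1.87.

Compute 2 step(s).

f(x) = sin(x) - x/2
x₀ = 1.15, x₁ = 1.87

Secant formula: x_{n+1} = x_n - f(x_n)(x_n - x_{n-1})/(f(x_n) - f(x_{n-1}))

Iteration 1:
  f(1.150000) = 0.337764
  f(1.870000) = 0.020572
  x_2 = 1.870000 - 0.020572×(1.870000 - 1.150000)/(0.020572 - 0.337764)
       = 1.916696
Iteration 2:
  f(1.870000) = 0.020572
  f(1.916696) = -0.017577
  x_3 = 1.916696 - (-0.017577)×(1.916696 - 1.870000)/(-0.017577 - 0.020572)
       = 1.895181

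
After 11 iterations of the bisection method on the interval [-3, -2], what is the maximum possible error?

Bisection error bound: |error| ≤ (b-a)/2^n
|error| ≤ (-2 - (-3))/2^11 = 1/2^11
|error| ≤ 0.0004882812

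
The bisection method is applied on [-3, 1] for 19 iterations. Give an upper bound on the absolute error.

Bisection error bound: |error| ≤ (b-a)/2^n
|error| ≤ (1 - (-3))/2^19 = 4/2^19
|error| ≤ 0.0000076294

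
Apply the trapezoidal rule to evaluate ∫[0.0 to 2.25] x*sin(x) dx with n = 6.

f(x) = x*sin(x)
a = 0.0, b = 2.25, n = 6
h = (b - a)/n = 0.375000

Trapezoidal rule: (h/2)[f(x₀) + 2f(x₁) + 2f(x₂) + ... + f(xₙ)]

x_0 = 0.0000, f(x_0) = 0.000000, coefficient = 1
x_1 = 0.3750, f(x_1) = 0.137352, coefficient = 2
x_2 = 0.7500, f(x_2) = 0.511229, coefficient = 2
x_3 = 1.1250, f(x_3) = 1.015051, coefficient = 2
x_4 = 1.5000, f(x_4) = 1.496242, coefficient = 2
x_5 = 1.8750, f(x_5) = 1.788911, coefficient = 2
x_6 = 2.2500, f(x_6) = 1.750665, coefficient = 1

I ≈ (0.375000/2) × 11.648236 = 2.184044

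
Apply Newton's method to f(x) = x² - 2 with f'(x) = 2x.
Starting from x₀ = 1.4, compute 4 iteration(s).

f(x) = x² - 2
f'(x) = 2x
x₀ = 1.4

Newton-Raphson formula: x_{n+1} = x_n - f(x_n)/f'(x_n)

Iteration 1:
  f(1.400000) = -0.040000
  f'(1.400000) = 2.800000
  x_1 = 1.400000 - (-0.040000)/2.800000 = 1.414286
Iteration 2:
  f(1.414286) = 0.000204
  f'(1.414286) = 2.828571
  x_2 = 1.414286 - 0.000204/2.828571 = 1.414214
Iteration 3:
  f(1.414214) = 0.000000
  f'(1.414214) = 2.828427
  x_3 = 1.414214 - 0.000000/2.828427 = 1.414214
Iteration 4:
  f(1.414214) = 0.000000
  f'(1.414214) = 2.828427
  x_4 = 1.414214 - 0.000000/2.828427 = 1.414214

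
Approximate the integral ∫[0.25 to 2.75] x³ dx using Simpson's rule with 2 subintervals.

f(x) = x³
a = 0.25, b = 2.75, n = 2
h = (b - a)/n = 1.250000

Simpson's rule: (h/3)[f(x₀) + 4f(x₁) + 2f(x₂) + ... + f(xₙ)]

x_0 = 0.2500, f(x_0) = 0.015625, coefficient = 1
x_1 = 1.5000, f(x_1) = 3.375000, coefficient = 4
x_2 = 2.7500, f(x_2) = 20.796875, coefficient = 1

I ≈ (1.250000/3) × 34.312500 = 14.296875
Exact value: 14.296875
Error: 0.000000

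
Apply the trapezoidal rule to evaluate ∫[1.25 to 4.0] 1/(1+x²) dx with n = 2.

f(x) = 1/(1+x²)
a = 1.25, b = 4.0, n = 2
h = (b - a)/n = 1.375000

Trapezoidal rule: (h/2)[f(x₀) + 2f(x₁) + 2f(x₂) + ... + f(xₙ)]

x_0 = 1.2500, f(x_0) = 0.390244, coefficient = 1
x_1 = 2.6250, f(x_1) = 0.126733, coefficient = 2
x_2 = 4.0000, f(x_2) = 0.058824, coefficient = 1

I ≈ (1.375000/2) × 0.702533 = 0.482991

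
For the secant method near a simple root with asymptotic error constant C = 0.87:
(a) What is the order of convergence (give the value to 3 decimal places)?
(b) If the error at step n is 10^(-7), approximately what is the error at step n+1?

(a) Secant method has superlinear convergence with order φ = (1+√5)/2 ≈ 1.618.
    This means |e_{n+1}| ≈ C|e_n|^1.618.

(b) With |e_n| = 10^(-7) and C = 0.87:
    |e_{n+1}| ≈ 0.87 × (10^(-7))^1.618 = 0.87 × 10^(-11.33)

(a) ≈ 1.618 (golden ratio); (b) |e_{n+1}| ≈ 4.105e-12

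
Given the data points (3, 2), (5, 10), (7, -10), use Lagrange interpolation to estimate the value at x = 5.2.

Lagrange interpolation formula:
P(x) = Σ yᵢ × Lᵢ(x)
where Lᵢ(x) = Π_{j≠i} (x - xⱼ)/(xᵢ - xⱼ)

L_0(5.2) = (5.2 - 5)/(3 - 5) × (5.2 - 7)/(3 - 7) = -0.045000
L_1(5.2) = (5.2 - 3)/(5 - 3) × (5.2 - 7)/(5 - 7) = 0.990000
L_2(5.2) = (5.2 - 3)/(7 - 3) × (5.2 - 5)/(7 - 5) = 0.055000

P(5.2) = 2×L_0(5.2) + 10×L_1(5.2) + (-10)×L_2(5.2)
P(5.2) = 9.260000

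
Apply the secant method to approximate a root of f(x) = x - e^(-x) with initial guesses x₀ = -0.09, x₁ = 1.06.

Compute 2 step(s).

f(x) = x - e^(-x)
x₀ = -0.09, x₁ = 1.06

Secant formula: x_{n+1} = x_n - f(x_n)(x_n - x_{n-1})/(f(x_n) - f(x_{n-1}))

Iteration 1:
  f(-0.090000) = -1.184174
  f(1.060000) = 0.713544
  x_2 = 1.060000 - 0.713544×(1.060000 - (-0.090000))/(0.713544 - (-1.184174))
       = 0.627599
Iteration 2:
  f(1.060000) = 0.713544
  f(0.627599) = 0.093727
  x_3 = 0.627599 - 0.093727×(0.627599 - 1.060000)/(0.093727 - 0.713544)
       = 0.562213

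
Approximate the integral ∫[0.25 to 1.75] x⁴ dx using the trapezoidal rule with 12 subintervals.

f(x) = x⁴
a = 0.25, b = 1.75, n = 12
h = (b - a)/n = 0.125000

Trapezoidal rule: (h/2)[f(x₀) + 2f(x₁) + 2f(x₂) + ... + f(xₙ)]

x_0 = 0.2500, f(x_0) = 0.003906, coefficient = 1
x_1 = 0.3750, f(x_1) = 0.019775, coefficient = 2
x_2 = 0.5000, f(x_2) = 0.062500, coefficient = 2
x_3 = 0.6250, f(x_3) = 0.152588, coefficient = 2
x_4 = 0.7500, f(x_4) = 0.316406, coefficient = 2
x_5 = 0.8750, f(x_5) = 0.586182, coefficient = 2
x_6 = 1.0000, f(x_6) = 1.000000, coefficient = 2
x_7 = 1.1250, f(x_7) = 1.601807, coefficient = 2
x_8 = 1.2500, f(x_8) = 2.441406, coefficient = 2
x_9 = 1.3750, f(x_9) = 3.574463, coefficient = 2
x_10 = 1.5000, f(x_10) = 5.062500, coefficient = 2
x_11 = 1.6250, f(x_11) = 6.972900, coefficient = 2
x_12 = 1.7500, f(x_12) = 9.378906, coefficient = 1

I ≈ (0.125000/2) × 52.963867 = 3.310242
Exact value: 3.282422
Error: 0.027820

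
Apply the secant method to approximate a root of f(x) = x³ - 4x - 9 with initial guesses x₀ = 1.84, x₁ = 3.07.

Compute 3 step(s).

f(x) = x³ - 4x - 9
x₀ = 1.84, x₁ = 3.07

Secant formula: x_{n+1} = x_n - f(x_n)(x_n - x_{n-1})/(f(x_n) - f(x_{n-1}))

Iteration 1:
  f(1.840000) = -10.130496
  f(3.070000) = 7.654443
  x_2 = 3.070000 - 7.654443×(3.070000 - 1.840000)/(7.654443 - (-10.130496))
       = 2.540621
Iteration 2:
  f(3.070000) = 7.654443
  f(2.540621) = -2.763391
  x_3 = 2.540621 - (-2.763391)×(2.540621 - 3.070000)/(-2.763391 - 7.654443)
       = 2.681042
Iteration 3:
  f(2.540621) = -2.763391
  f(2.681042) = -0.452872
  x_4 = 2.681042 - (-0.452872)×(2.681042 - 2.540621)/(-0.452872 - (-2.763391))
       = 2.708565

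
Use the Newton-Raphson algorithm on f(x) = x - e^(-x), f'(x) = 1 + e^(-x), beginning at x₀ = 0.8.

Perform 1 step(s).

f(x) = x - e^(-x)
f'(x) = 1 + e^(-x)
x₀ = 0.8

Newton-Raphson formula: x_{n+1} = x_n - f(x_n)/f'(x_n)

Iteration 1:
  f(0.800000) = 0.350671
  f'(0.800000) = 1.449329
  x_1 = 0.800000 - 0.350671/1.449329 = 0.558046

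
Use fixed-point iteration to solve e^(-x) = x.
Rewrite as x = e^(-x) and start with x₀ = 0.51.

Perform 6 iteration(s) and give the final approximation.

Equation: e^(-x) = x
Fixed-point form: x = e^(-x)
x₀ = 0.51

x_1 = g(0.510000) = 0.600496
x_2 = g(0.600496) = 0.548540
x_3 = g(0.548540) = 0.577793
x_4 = g(0.577793) = 0.561135
x_5 = g(0.561135) = 0.570561
x_6 = g(0.570561) = 0.565208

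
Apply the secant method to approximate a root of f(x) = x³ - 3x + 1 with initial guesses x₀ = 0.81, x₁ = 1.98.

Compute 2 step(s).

f(x) = x³ - 3x + 1
x₀ = 0.81, x₁ = 1.98

Secant formula: x_{n+1} = x_n - f(x_n)(x_n - x_{n-1})/(f(x_n) - f(x_{n-1}))

Iteration 1:
  f(0.810000) = -0.898559
  f(1.980000) = 2.822392
  x_2 = 1.980000 - 2.822392×(1.980000 - 0.810000)/(2.822392 - (-0.898559))
       = 1.092539
Iteration 2:
  f(1.980000) = 2.822392
  f(1.092539) = -0.973517
  x_3 = 1.092539 - (-0.973517)×(1.092539 - 1.980000)/(-0.973517 - 2.822392)
       = 1.320142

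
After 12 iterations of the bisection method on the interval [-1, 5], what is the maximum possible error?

Bisection error bound: |error| ≤ (b-a)/2^n
|error| ≤ (5 - (-1))/2^12 = 6/2^12
|error| ≤ 0.0014648438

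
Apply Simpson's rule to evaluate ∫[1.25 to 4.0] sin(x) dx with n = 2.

f(x) = sin(x)
a = 1.25, b = 4.0, n = 2
h = (b - a)/n = 1.375000

Simpson's rule: (h/3)[f(x₀) + 4f(x₁) + 2f(x₂) + ... + f(xₙ)]

x_0 = 1.2500, f(x_0) = 0.948985, coefficient = 1
x_1 = 2.6250, f(x_1) = 0.493920, coefficient = 4
x_2 = 4.0000, f(x_2) = -0.756802, coefficient = 1

I ≈ (1.375000/3) × 2.167863 = 0.993604
Exact value: 0.968966
Error: 0.024638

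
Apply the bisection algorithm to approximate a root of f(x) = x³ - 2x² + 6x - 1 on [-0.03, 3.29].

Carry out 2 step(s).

f(x) = x³ - 2x² + 6x - 1
Initial interval: [-0.03, 3.29]

Iteration 1:
  c_1 = (-0.030000 + 3.290000)/2 = 1.630000
  f(c_1) = f(1.630000) = 7.796947
  f(a) × f(c) < 0, new interval: [-0.030000, 1.630000]
Iteration 2:
  c_2 = (-0.030000 + 1.630000)/2 = 0.800000
  f(c_2) = f(0.800000) = 3.032000
  f(a) × f(c) < 0, new interval: [-0.030000, 0.800000]

After 2 iteration(s), the approximation is c_2 = 0.800000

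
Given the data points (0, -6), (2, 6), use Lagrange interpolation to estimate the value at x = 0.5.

Lagrange interpolation formula:
P(x) = Σ yᵢ × Lᵢ(x)
where Lᵢ(x) = Π_{j≠i} (x - xⱼ)/(xᵢ - xⱼ)

L_0(0.5) = (0.5 - 2)/(0 - 2) = 0.750000
L_1(0.5) = (0.5 - 0)/(2 - 0) = 0.250000

P(0.5) = (-6)×L_0(0.5) + 6×L_1(0.5)
P(0.5) = -3.000000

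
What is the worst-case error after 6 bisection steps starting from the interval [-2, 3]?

Bisection error bound: |error| ≤ (b-a)/2^n
|error| ≤ (3 - (-2))/2^6 = 5/2^6
|error| ≤ 0.0781250000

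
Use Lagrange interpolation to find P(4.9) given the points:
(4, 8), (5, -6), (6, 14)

Lagrange interpolation formula:
P(x) = Σ yᵢ × Lᵢ(x)
where Lᵢ(x) = Π_{j≠i} (x - xⱼ)/(xᵢ - xⱼ)

L_0(4.9) = (4.9 - 5)/(4 - 5) × (4.9 - 6)/(4 - 6) = 0.055000
L_1(4.9) = (4.9 - 4)/(5 - 4) × (4.9 - 6)/(5 - 6) = 0.990000
L_2(4.9) = (4.9 - 4)/(6 - 4) × (4.9 - 5)/(6 - 5) = -0.045000

P(4.9) = 8×L_0(4.9) + (-6)×L_1(4.9) + 14×L_2(4.9)
P(4.9) = -6.130000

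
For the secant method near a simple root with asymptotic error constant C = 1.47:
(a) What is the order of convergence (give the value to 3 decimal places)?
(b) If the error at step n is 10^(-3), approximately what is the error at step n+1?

(a) Secant method has superlinear convergence with order φ = (1+√5)/2 ≈ 1.618.
    This means |e_{n+1}| ≈ C|e_n|^1.618.

(b) With |e_n| = 10^(-3) and C = 1.47:
    |e_{n+1}| ≈ 1.47 × (10^(-3))^1.618 = 1.47 × 10^(-4.85)

(a) ≈ 1.618 (golden ratio); (b) |e_{n+1}| ≈ 2.057e-05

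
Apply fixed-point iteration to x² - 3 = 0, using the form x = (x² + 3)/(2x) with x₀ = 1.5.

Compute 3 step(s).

Equation: x² - 3 = 0
Fixed-point form: x = (x² + 3)/(2x)
x₀ = 1.5

x_1 = g(1.500000) = 1.750000
x_2 = g(1.750000) = 1.732143
x_3 = g(1.732143) = 1.732051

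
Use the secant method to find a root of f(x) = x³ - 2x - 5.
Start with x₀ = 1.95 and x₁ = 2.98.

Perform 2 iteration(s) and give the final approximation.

f(x) = x³ - 2x - 5
x₀ = 1.95, x₁ = 2.98

Secant formula: x_{n+1} = x_n - f(x_n)(x_n - x_{n-1})/(f(x_n) - f(x_{n-1}))

Iteration 1:
  f(1.950000) = -1.485125
  f(2.980000) = 15.503592
  x_2 = 2.980000 - 15.503592×(2.980000 - 1.950000)/(15.503592 - (-1.485125))
       = 2.040041
Iteration 2:
  f(2.980000) = 15.503592
  f(2.040041) = -0.589908
  x_3 = 2.040041 - (-0.589908)×(2.040041 - 2.980000)/(-0.589908 - 15.503592)
       = 2.074495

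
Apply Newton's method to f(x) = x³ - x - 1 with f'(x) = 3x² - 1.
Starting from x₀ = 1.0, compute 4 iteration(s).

f(x) = x³ - x - 1
f'(x) = 3x² - 1
x₀ = 1.0

Newton-Raphson formula: x_{n+1} = x_n - f(x_n)/f'(x_n)

Iteration 1:
  f(1.000000) = -1.000000
  f'(1.000000) = 2.000000
  x_1 = 1.000000 - (-1.000000)/2.000000 = 1.500000
Iteration 2:
  f(1.500000) = 0.875000
  f'(1.500000) = 5.750000
  x_2 = 1.500000 - 0.875000/5.750000 = 1.347826
Iteration 3:
  f(1.347826) = 0.100682
  f'(1.347826) = 4.449905
  x_3 = 1.347826 - 0.100682/4.449905 = 1.325200
Iteration 4:
  f(1.325200) = 0.002058
  f'(1.325200) = 4.268468
  x_4 = 1.325200 - 0.002058/4.268468 = 1.324718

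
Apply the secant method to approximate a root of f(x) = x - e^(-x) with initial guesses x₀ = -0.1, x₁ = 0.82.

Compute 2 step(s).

f(x) = x - e^(-x)
x₀ = -0.1, x₁ = 0.82

Secant formula: x_{n+1} = x_n - f(x_n)(x_n - x_{n-1})/(f(x_n) - f(x_{n-1}))

Iteration 1:
  f(-0.100000) = -1.205171
  f(0.820000) = 0.379568
  x_2 = 0.820000 - 0.379568×(0.820000 - (-0.100000))/(0.379568 - (-1.205171))
       = 0.599646
Iteration 2:
  f(0.820000) = 0.379568
  f(0.599646) = 0.050641
  x_3 = 0.599646 - 0.050641×(0.599646 - 0.820000)/(0.050641 - 0.379568)
       = 0.565721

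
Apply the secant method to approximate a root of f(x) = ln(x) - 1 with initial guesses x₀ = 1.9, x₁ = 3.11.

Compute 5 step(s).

f(x) = ln(x) - 1
x₀ = 1.9, x₁ = 3.11

Secant formula: x_{n+1} = x_n - f(x_n)(x_n - x_{n-1})/(f(x_n) - f(x_{n-1}))

Iteration 1:
  f(1.900000) = -0.358146
  f(3.110000) = 0.134623
  x_2 = 3.110000 - 0.134623×(3.110000 - 1.900000)/(0.134623 - (-0.358146))
       = 2.779432
Iteration 2:
  f(3.110000) = 0.134623
  f(2.779432) = 0.022247
  x_3 = 2.779432 - 0.022247×(2.779432 - 3.110000)/(0.022247 - 0.134623)
       = 2.713991
Iteration 3:
  f(2.779432) = 0.022247
  f(2.713991) = -0.001580
  x_4 = 2.713991 - (-0.001580)×(2.713991 - 2.779432)/(-0.001580 - 0.022247)
       = 2.718330
Iteration 4:
  f(2.713991) = -0.001580
  f(2.718330) = 0.000018
  x_5 = 2.718330 - 0.000018×(2.718330 - 2.713991)/(0.000018 - (-0.001580))
       = 2.718282
Iteration 5:
  f(2.718330) = 0.000018
  f(2.718282) = 0.000000
  x_6 = 2.718282 - 0.000000×(2.718282 - 2.718330)/(0.000000 - 0.000018)
       = 2.718282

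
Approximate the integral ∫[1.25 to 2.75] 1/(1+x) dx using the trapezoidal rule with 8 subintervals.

f(x) = 1/(1+x)
a = 1.25, b = 2.75, n = 8
h = (b - a)/n = 0.187500

Trapezoidal rule: (h/2)[f(x₀) + 2f(x₁) + 2f(x₂) + ... + f(xₙ)]

x_0 = 1.2500, f(x_0) = 0.444444, coefficient = 1
x_1 = 1.4375, f(x_1) = 0.410256, coefficient = 2
x_2 = 1.6250, f(x_2) = 0.380952, coefficient = 2
x_3 = 1.8125, f(x_3) = 0.355556, coefficient = 2
x_4 = 2.0000, f(x_4) = 0.333333, coefficient = 2
x_5 = 2.1875, f(x_5) = 0.313725, coefficient = 2
x_6 = 2.3750, f(x_6) = 0.296296, coefficient = 2
x_7 = 2.5625, f(x_7) = 0.280702, coefficient = 2
x_8 = 2.7500, f(x_8) = 0.266667, coefficient = 1

I ≈ (0.187500/2) × 5.452754 = 0.511196
Exact value: 0.510826
Error: 0.000370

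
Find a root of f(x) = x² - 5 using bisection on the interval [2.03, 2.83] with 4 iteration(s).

f(x) = x² - 5
Initial interval: [2.03, 2.83]

Iteration 1:
  c_1 = (2.030000 + 2.830000)/2 = 2.430000
  f(c_1) = f(2.430000) = 0.904900
  f(a) × f(c) < 0, new interval: [2.030000, 2.430000]
Iteration 2:
  c_2 = (2.030000 + 2.430000)/2 = 2.230000
  f(c_2) = f(2.230000) = -0.027100
  f(a) × f(c) ≥ 0, new interval: [2.230000, 2.430000]
Iteration 3:
  c_3 = (2.230000 + 2.430000)/2 = 2.330000
  f(c_3) = f(2.330000) = 0.428900
  f(a) × f(c) < 0, new interval: [2.230000, 2.330000]
Iteration 4:
  c_4 = (2.230000 + 2.330000)/2 = 2.280000
  f(c_4) = f(2.280000) = 0.198400
  f(a) × f(c) < 0, new interval: [2.230000, 2.280000]

After 4 iteration(s), the approximation is c_4 = 2.280000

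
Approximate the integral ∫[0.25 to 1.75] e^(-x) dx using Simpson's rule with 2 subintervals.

f(x) = e^(-x)
a = 0.25, b = 1.75, n = 2
h = (b - a)/n = 0.750000

Simpson's rule: (h/3)[f(x₀) + 4f(x₁) + 2f(x₂) + ... + f(xₙ)]

x_0 = 0.2500, f(x_0) = 0.778801, coefficient = 1
x_1 = 1.0000, f(x_1) = 0.367879, coefficient = 4
x_2 = 1.7500, f(x_2) = 0.173774, coefficient = 1

I ≈ (0.750000/3) × 2.424092 = 0.606023
Exact value: 0.605027
Error: 0.000996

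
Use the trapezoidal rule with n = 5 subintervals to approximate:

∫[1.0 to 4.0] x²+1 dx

f(x) = x²+1
a = 1.0, b = 4.0, n = 5
h = (b - a)/n = 0.600000

Trapezoidal rule: (h/2)[f(x₀) + 2f(x₁) + 2f(x₂) + ... + f(xₙ)]

x_0 = 1.0000, f(x_0) = 2.000000, coefficient = 1
x_1 = 1.6000, f(x_1) = 3.560000, coefficient = 2
x_2 = 2.2000, f(x_2) = 5.840000, coefficient = 2
x_3 = 2.8000, f(x_3) = 8.840000, coefficient = 2
x_4 = 3.4000, f(x_4) = 12.560000, coefficient = 2
x_5 = 4.0000, f(x_5) = 17.000000, coefficient = 1

I ≈ (0.600000/2) × 80.600000 = 24.180000
Exact value: 24.000000
Error: 0.180000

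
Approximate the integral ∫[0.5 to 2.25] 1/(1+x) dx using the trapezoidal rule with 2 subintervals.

f(x) = 1/(1+x)
a = 0.5, b = 2.25, n = 2
h = (b - a)/n = 0.875000

Trapezoidal rule: (h/2)[f(x₀) + 2f(x₁) + 2f(x₂) + ... + f(xₙ)]

x_0 = 0.5000, f(x_0) = 0.666667, coefficient = 1
x_1 = 1.3750, f(x_1) = 0.421053, coefficient = 2
x_2 = 2.2500, f(x_2) = 0.307692, coefficient = 1

I ≈ (0.875000/2) × 1.816464 = 0.794703
Exact value: 0.773190
Error: 0.021513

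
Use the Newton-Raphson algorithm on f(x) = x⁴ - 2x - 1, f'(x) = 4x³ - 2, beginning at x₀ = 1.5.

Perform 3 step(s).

f(x) = x⁴ - 2x - 1
f'(x) = 4x³ - 2
x₀ = 1.5

Newton-Raphson formula: x_{n+1} = x_n - f(x_n)/f'(x_n)

Iteration 1:
  f(1.500000) = 1.062500
  f'(1.500000) = 11.500000
  x_1 = 1.500000 - 1.062500/11.500000 = 1.407609
Iteration 2:
  f(1.407609) = 0.110579
  f'(1.407609) = 9.155931
  x_2 = 1.407609 - 0.110579/9.155931 = 1.395531
Iteration 3:
  f(1.395531) = 0.001724
  f'(1.395531) = 8.871234
  x_3 = 1.395531 - 0.001724/8.871234 = 1.395337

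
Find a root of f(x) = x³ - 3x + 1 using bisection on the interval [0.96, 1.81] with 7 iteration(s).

f(x) = x³ - 3x + 1
Initial interval: [0.96, 1.81]

Iteration 1:
  c_1 = (0.960000 + 1.810000)/2 = 1.385000
  f(c_1) = f(1.385000) = -0.498258
  f(a) × f(c) ≥ 0, new interval: [1.385000, 1.810000]
Iteration 2:
  c_2 = (1.385000 + 1.810000)/2 = 1.597500
  f(c_2) = f(1.597500) = 0.284330
  f(a) × f(c) < 0, new interval: [1.385000, 1.597500]
Iteration 3:
  c_3 = (1.385000 + 1.597500)/2 = 1.491250
  f(c_3) = f(1.491250) = -0.157469
  f(a) × f(c) ≥ 0, new interval: [1.491250, 1.597500]
Iteration 4:
  c_4 = (1.491250 + 1.597500)/2 = 1.544375
  f(c_4) = f(1.544375) = 0.050355
  f(a) × f(c) < 0, new interval: [1.491250, 1.544375]
Iteration 5:
  c_5 = (1.491250 + 1.544375)/2 = 1.517813
  f(c_5) = f(1.517813) = -0.056770
  f(a) × f(c) ≥ 0, new interval: [1.517813, 1.544375]
Iteration 6:
  c_6 = (1.517813 + 1.544375)/2 = 1.531094
  f(c_6) = f(1.531094) = -0.004018
  f(a) × f(c) ≥ 0, new interval: [1.531094, 1.544375]
Iteration 7:
  c_7 = (1.531094 + 1.544375)/2 = 1.537734
  f(c_7) = f(1.537734) = 0.022965
  f(a) × f(c) < 0, new interval: [1.531094, 1.537734]

After 7 iteration(s), the approximation is c_7 = 1.537734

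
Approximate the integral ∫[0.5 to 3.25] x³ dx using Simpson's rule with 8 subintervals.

f(x) = x³
a = 0.5, b = 3.25, n = 8
h = (b - a)/n = 0.343750

Simpson's rule: (h/3)[f(x₀) + 4f(x₁) + 2f(x₂) + ... + f(xₙ)]

x_0 = 0.5000, f(x_0) = 0.125000, coefficient = 1
x_1 = 0.8438, f(x_1) = 0.600677, coefficient = 4
x_2 = 1.1875, f(x_2) = 1.674561, coefficient = 2
x_3 = 1.5312, f(x_3) = 3.590363, coefficient = 4
x_4 = 1.8750, f(x_4) = 6.591797, coefficient = 2
x_5 = 2.2188, f(x_5) = 10.922577, coefficient = 4
x_6 = 2.5625, f(x_6) = 16.826416, coefficient = 2
x_7 = 2.9062, f(x_7) = 24.547028, coefficient = 4
x_8 = 3.2500, f(x_8) = 34.328125, coefficient = 1

I ≈ (0.343750/3) × 243.281250 = 27.875977
Exact value: 27.875977
Error: 0.000000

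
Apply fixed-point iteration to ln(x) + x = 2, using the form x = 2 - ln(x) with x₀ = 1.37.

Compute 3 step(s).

Equation: ln(x) + x = 2
Fixed-point form: x = 2 - ln(x)
x₀ = 1.37

x_1 = g(1.370000) = 1.685189
x_2 = g(1.685189) = 1.478122
x_3 = g(1.478122) = 1.609228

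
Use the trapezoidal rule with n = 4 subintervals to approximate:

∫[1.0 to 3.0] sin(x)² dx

f(x) = sin(x)²
a = 1.0, b = 3.0, n = 4
h = (b - a)/n = 0.500000

Trapezoidal rule: (h/2)[f(x₀) + 2f(x₁) + 2f(x₂) + ... + f(xₙ)]

x_0 = 1.0000, f(x_0) = 0.708073, coefficient = 1
x_1 = 1.5000, f(x_1) = 0.994996, coefficient = 2
x_2 = 2.0000, f(x_2) = 0.826822, coefficient = 2
x_3 = 2.5000, f(x_3) = 0.358169, coefficient = 2
x_4 = 3.0000, f(x_4) = 0.019915, coefficient = 1

I ≈ (0.500000/2) × 5.087962 = 1.271991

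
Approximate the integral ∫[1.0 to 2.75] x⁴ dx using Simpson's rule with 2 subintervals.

f(x) = x⁴
a = 1.0, b = 2.75, n = 2
h = (b - a)/n = 0.875000

Simpson's rule: (h/3)[f(x₀) + 4f(x₁) + 2f(x₂) + ... + f(xₙ)]

x_0 = 1.0000, f(x_0) = 1.000000, coefficient = 1
x_1 = 1.8750, f(x_1) = 12.359619, coefficient = 4
x_2 = 2.7500, f(x_2) = 57.191406, coefficient = 1

I ≈ (0.875000/3) × 107.629883 = 31.392049
Exact value: 31.255273
Error: 0.136776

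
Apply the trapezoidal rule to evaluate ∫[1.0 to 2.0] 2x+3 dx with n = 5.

f(x) = 2x+3
a = 1.0, b = 2.0, n = 5
h = (b - a)/n = 0.200000

Trapezoidal rule: (h/2)[f(x₀) + 2f(x₁) + 2f(x₂) + ... + f(xₙ)]

x_0 = 1.0000, f(x_0) = 5.000000, coefficient = 1
x_1 = 1.2000, f(x_1) = 5.400000, coefficient = 2
x_2 = 1.4000, f(x_2) = 5.800000, coefficient = 2
x_3 = 1.6000, f(x_3) = 6.200000, coefficient = 2
x_4 = 1.8000, f(x_4) = 6.600000, coefficient = 2
x_5 = 2.0000, f(x_5) = 7.000000, coefficient = 1

I ≈ (0.200000/2) × 60.000000 = 6.000000
Exact value: 6.000000
Error: 0.000000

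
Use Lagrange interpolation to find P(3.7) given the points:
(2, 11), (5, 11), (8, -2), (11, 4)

Lagrange interpolation formula:
P(x) = Σ yᵢ × Lᵢ(x)
where Lᵢ(x) = Π_{j≠i} (x - xⱼ)/(xᵢ - xⱼ)

L_0(3.7) = (3.7 - 5)/(2 - 5) × (3.7 - 8)/(2 - 8) × (3.7 - 11)/(2 - 11) = 0.251895
L_1(3.7) = (3.7 - 2)/(5 - 2) × (3.7 - 8)/(5 - 8) × (3.7 - 11)/(5 - 11) = 0.988204
L_2(3.7) = (3.7 - 2)/(8 - 2) × (3.7 - 5)/(8 - 5) × (3.7 - 11)/(8 - 11) = -0.298759
L_3(3.7) = (3.7 - 2)/(11 - 2) × (3.7 - 5)/(11 - 5) × (3.7 - 8)/(11 - 8) = 0.058660

P(3.7) = 11×L_0(3.7) + 11×L_1(3.7) + (-2)×L_2(3.7) + 4×L_3(3.7)
P(3.7) = 14.473247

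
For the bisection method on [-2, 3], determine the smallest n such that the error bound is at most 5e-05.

We need (b-a)/2^n ≤ 5e-05
(3 - (-2))/2^n ≤ 5e-05
5/2^n ≤ 5e-05
2^n ≥ 100000
n ≥ log₂(100000) = 16.61
n ≥ 17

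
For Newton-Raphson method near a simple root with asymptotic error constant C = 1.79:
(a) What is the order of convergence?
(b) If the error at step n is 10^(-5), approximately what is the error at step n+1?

(a) Newton-Raphson has quadratic (order 2) convergence near simple roots.
    This means |e_{n+1}| ≈ C|e_n|².

(b) With |e_n| = 10^(-5) and C = 1.79:
    |e_{n+1}| ≈ 1.79 × (10^(-5))² = 1.79 × 10^(-10)

(a) 2 (quadratic); (b) |e_{n+1}| ≈ 1.790e-10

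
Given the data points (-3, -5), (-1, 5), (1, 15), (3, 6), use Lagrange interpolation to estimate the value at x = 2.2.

Lagrange interpolation formula:
P(x) = Σ yᵢ × Lᵢ(x)
where Lᵢ(x) = Π_{j≠i} (x - xⱼ)/(xᵢ - xⱼ)

L_0(2.2) = (2.2 - (-1))/(-3 - (-1)) × (2.2 - 1)/(-3 - 1) × (2.2 - 3)/(-3 - 3) = 0.064000
L_1(2.2) = (2.2 - (-3))/(-1 - (-3)) × (2.2 - 1)/(-1 - 1) × (2.2 - 3)/(-1 - 3) = -0.312000
L_2(2.2) = (2.2 - (-3))/(1 - (-3)) × (2.2 - (-1))/(1 - (-1)) × (2.2 - 3)/(1 - 3) = 0.832000
L_3(2.2) = (2.2 - (-3))/(3 - (-3)) × (2.2 - (-1))/(3 - (-1)) × (2.2 - 1)/(3 - 1) = 0.416000

P(2.2) = (-5)×L_0(2.2) + 5×L_1(2.2) + 15×L_2(2.2) + 6×L_3(2.2)
P(2.2) = 13.096000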